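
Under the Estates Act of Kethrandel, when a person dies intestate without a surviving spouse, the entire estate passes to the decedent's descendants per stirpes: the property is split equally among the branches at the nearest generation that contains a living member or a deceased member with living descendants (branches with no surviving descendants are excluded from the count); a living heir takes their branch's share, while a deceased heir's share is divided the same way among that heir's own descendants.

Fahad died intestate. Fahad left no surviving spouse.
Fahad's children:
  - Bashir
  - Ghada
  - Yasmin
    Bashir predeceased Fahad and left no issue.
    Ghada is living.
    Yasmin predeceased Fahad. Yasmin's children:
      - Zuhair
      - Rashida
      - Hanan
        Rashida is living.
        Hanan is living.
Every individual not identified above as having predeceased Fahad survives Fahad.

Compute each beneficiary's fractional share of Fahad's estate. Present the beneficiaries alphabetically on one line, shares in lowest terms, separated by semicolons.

Ghada 1/2; Hanan 1/6; Rashida 1/6; Zuhair 1/6

There is no surviving spouse, so the entire estate passes to Fahad's descendants per stirpes.
Bashir left no surviving issue, so that branch lapses and is disregarded.
The estate is divided into 2 equal shares of 1/2 among Ghada, Yasmin.
Ghada is living and takes 1/2.
Yasmin predeceased; the 1/2 allotted to Yasmin's branch passes to Yasmin's issue by representation.
The 1/2 is divided into 3 equal shares of 1/6 among Zuhair, Rashida, Hanan.
Zuhair is living and takes 1/6.
Rashida is living and takes 1/6.
Hanan is living and takes 1/6.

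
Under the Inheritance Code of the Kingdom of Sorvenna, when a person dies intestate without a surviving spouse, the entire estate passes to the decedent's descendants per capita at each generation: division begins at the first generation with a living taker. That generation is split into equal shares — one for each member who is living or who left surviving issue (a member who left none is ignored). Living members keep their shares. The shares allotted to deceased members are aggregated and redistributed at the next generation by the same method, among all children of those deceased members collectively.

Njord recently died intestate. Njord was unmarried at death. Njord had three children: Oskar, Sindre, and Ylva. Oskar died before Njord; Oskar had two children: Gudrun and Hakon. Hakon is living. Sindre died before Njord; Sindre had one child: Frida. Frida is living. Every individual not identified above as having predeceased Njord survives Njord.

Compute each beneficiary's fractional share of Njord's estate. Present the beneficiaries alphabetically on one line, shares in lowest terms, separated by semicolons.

Frida 2/9; Gudrun 2/9; Hakon 2/9; Ylva 1/3

There is no surviving spouse, so the entire estate passes to Njord's descendants per capita at each generation.
At generation 1 (Oskar, Sindre, Ylva) there are 3 shares of (1)/3 = 1/3 each.
Living: Ylva — each takes 1/3.
Deceased: Oskar and Sindre. Their combined 2/3 is pooled and carried to generation 2.
At generation 2 (Gudrun, Hakon, Frida) there are 3 shares of (2/3)/3 = 2/9 each.
Living: Gudrun, Hakon, and Frida — each takes 2/9.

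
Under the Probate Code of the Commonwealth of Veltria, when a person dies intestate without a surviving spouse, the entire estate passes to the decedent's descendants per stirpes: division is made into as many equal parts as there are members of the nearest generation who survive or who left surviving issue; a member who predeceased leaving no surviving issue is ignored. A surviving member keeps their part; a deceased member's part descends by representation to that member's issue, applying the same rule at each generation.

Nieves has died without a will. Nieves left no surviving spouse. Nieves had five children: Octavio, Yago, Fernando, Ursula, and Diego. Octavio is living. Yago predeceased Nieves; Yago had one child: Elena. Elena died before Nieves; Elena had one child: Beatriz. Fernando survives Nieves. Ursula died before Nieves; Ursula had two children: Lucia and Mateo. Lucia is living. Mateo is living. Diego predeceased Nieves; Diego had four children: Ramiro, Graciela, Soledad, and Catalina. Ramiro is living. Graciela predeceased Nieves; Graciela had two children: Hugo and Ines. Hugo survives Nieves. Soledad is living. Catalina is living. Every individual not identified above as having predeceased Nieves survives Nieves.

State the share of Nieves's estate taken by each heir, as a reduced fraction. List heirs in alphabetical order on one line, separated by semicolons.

There is no surviving spouse, so the entire estate passes to Nieves's descendants per stirpes.
The estate is divided into 5 equal shares of 1/5 among Octavio, Yago, Fernando, Ursula, Diego.
Octavio is living and takes 1/5.
Yago predeceased; the 1/5 allotted to Yago's branch passes to Yago's issue by representation.
Elena's line is the sole branch at this level, so the full 1/5 passes to Elena's issue by representation.
Beatriz is the sole taker at this level and receives the full 1/5.
Fernando is living and takes 1/5.
Ursula predeceased; the 1/5 allotted to Ursula's branch passes to Ursula's issue by representation.
The 1/5 is divided into 2 equal shares of 1/10 among Lucia, Mateo.
Lucia is living and takes 1/10.
Mateo is living and takes 1/10.
Diego predeceased; the 1/5 allotted to Diego's branch passes to Diego's issue by representation.
The 1/5 is divided into 4 equal shares of 1/20 among Ramiro, Graciela, Soledad, Catalina.
Ramiro is living and takes 1/20.
Graciela predeceased; the 1/20 allotted to Graciela's branch passes to Graciela's issue by representation.
The 1/20 is divided into 2 equal shares of 1/40 among Hugo, Ines.
Hugo is living and takes 1/40.
Ines is living and takes 1/40.
Soledad is living and takes 1/20.
Catalina is living and takes 1/20.

Beatriz 1/5; Catalina 1/20; Fernando 1/5; Hugo 1/40; Ines 1/40; Lucia 1/10; Mateo 1/10; Octavio 1/5; Ramiro 1/20; Soledad 1/20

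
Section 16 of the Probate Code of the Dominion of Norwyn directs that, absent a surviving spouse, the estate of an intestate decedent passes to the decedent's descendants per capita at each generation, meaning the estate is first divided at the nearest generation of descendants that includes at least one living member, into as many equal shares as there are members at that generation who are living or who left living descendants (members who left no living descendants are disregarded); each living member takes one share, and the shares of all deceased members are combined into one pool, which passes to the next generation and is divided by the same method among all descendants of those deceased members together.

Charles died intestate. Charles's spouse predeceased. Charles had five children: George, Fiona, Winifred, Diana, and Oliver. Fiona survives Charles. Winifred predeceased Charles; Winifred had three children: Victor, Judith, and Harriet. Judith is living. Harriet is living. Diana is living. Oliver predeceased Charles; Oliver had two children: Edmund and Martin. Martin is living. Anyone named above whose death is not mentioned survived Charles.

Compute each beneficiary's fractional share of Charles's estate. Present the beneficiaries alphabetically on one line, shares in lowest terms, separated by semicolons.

There is no surviving spouse, so the entire estate passes to Charles's descendants per capita at each generation.
At generation 1 (George, Fiona, Winifred, Diana, Oliver) there are 5 shares of (1)/5 = 1/5 each.
Living: George, Fiona, and Diana — each takes 1/5.
Deceased: Winifred and Oliver. Their combined 2/5 is pooled and carried to generation 2.
At generation 2 (Victor, Judith, Harriet, Edmund, Martin) there are 5 shares of (2/5)/5 = 2/25 each.
Living: Victor, Judith, Harriet, Edmund, and Martin — each takes 2/25.

Diana 1/5; Edmund 2/25; Fiona 1/5; George 1/5; Harriet 2/25; Judith 2/25; Martin 2/25; Victor 2/25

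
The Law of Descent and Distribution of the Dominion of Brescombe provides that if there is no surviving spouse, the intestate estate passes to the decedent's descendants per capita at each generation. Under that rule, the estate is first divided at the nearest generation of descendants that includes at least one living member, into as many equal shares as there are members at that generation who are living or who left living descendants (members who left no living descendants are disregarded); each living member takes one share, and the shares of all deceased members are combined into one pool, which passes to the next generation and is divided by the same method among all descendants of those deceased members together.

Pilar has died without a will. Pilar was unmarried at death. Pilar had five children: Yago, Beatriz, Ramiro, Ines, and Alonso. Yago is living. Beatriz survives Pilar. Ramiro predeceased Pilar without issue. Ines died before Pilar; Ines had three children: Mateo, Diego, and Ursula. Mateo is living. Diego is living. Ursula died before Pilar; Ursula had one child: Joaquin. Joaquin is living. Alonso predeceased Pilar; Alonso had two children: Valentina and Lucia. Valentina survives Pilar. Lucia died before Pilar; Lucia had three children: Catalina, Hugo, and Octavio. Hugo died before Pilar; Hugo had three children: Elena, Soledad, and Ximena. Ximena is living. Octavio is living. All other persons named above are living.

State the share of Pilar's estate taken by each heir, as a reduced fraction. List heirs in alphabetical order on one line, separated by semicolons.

Beatriz 1/4; Catalina 1/20; Diego 1/10; Elena 1/60; Joaquin 1/20; Mateo 1/10; Octavio 1/20; Soledad 1/60; Valentina 1/10; Ximena 1/60; Yago 1/4

There is no surviving spouse, so the entire estate passes to Pilar's descendants per capita at each generation.
At generation 1 (Yago, Beatriz, Ines, Alonso) there are 4 shares of (1)/4 = 1/4 each.
Living: Yago and Beatriz — each takes 1/4.
Deceased: Ines and Alonso. Their combined 1/2 is pooled and carried to generation 2.
At generation 2 (Mateo, Diego, Ursula, Valentina, Lucia) there are 5 shares of (1/2)/5 = 1/10 each.
Living: Mateo, Diego, and Valentina — each takes 1/10.
Deceased: Ursula and Lucia. Their combined 1/5 is pooled and carried to generation 3.
At generation 3 (Joaquin, Catalina, Hugo, Octavio) there are 4 shares of (1/5)/4 = 1/20 each.
Living: Joaquin, Catalina, and Octavio — each takes 1/20.
Deceased: Hugo. That 1/20 share is carried to generation 4.
At generation 4 (Elena, Soledad, Ximena) there are 3 shares of (1/20)/3 = 1/60 each.
Living: Elena, Soledad, and Ximena — each takes 1/60.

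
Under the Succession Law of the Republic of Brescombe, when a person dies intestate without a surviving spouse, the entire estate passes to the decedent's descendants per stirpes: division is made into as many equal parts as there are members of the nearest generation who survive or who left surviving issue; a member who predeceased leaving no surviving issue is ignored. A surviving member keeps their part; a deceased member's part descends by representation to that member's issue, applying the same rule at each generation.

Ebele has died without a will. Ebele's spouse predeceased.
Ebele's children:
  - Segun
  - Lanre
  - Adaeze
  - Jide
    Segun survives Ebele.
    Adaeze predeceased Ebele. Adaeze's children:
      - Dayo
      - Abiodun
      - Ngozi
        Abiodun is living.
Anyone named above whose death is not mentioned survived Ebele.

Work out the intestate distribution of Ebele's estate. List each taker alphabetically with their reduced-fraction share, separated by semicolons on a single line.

There is no surviving spouse, so the entire estate passes to Ebele's descendants per stirpes.
The estate is divided into 4 equal shares of 1/4 among Segun, Lanre, Adaeze, Jide.
Segun is living and takes 1/4.
Lanre is living and takes 1/4.
Adaeze predeceased; the 1/4 allotted to Adaeze's branch passes to Adaeze's issue by representation.
The 1/4 is divided into 3 equal shares of 1/12 among Dayo, Abiodun, Ngozi.
Dayo is living and takes 1/12.
Abiodun is living and takes 1/12.
Ngozi is living and takes 1/12.
Jide is living and takes 1/4.

Abiodun 1/12; Dayo 1/12; Jide 1/4; Lanre 1/4; Ngozi 1/12; Segun 1/4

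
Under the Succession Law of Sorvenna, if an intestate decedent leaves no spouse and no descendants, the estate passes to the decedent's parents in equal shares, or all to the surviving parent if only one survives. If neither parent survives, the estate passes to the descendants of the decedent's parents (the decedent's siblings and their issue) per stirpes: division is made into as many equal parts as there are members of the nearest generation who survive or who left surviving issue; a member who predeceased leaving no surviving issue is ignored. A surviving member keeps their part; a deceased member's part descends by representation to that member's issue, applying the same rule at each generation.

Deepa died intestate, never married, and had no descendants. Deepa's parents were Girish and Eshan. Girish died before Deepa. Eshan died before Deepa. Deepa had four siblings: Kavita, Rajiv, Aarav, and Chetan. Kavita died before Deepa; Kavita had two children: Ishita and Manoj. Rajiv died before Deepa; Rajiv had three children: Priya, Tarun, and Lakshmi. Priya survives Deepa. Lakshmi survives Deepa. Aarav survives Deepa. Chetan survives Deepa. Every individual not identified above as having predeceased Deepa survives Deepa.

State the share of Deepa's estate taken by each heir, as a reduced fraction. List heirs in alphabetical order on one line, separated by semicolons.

Aarav 1/4; Chetan 1/4; Ishita 1/8; Lakshmi 1/12; Manoj 1/8; Priya 1/12; Tarun 1/12

Neither parent survives and there are no descendants, so the estate passes to Deepa's siblings and their issue per stirpes.
The estate is divided into 4 equal shares of 1/4 among Kavita, Rajiv, Aarav, Chetan.
Kavita predeceased; the 1/4 allotted to Kavita's branch passes to Kavita's issue by representation.
The 1/4 is divided into 2 equal shares of 1/8 among Ishita, Manoj.
Ishita is living and takes 1/8.
Manoj is living and takes 1/8.
Rajiv predeceased; the 1/4 allotted to Rajiv's branch passes to Rajiv's issue by representation.
The 1/4 is divided into 3 equal shares of 1/12 among Priya, Tarun, Lakshmi.
Priya is living and takes 1/12.
Tarun is living and takes 1/12.
Lakshmi is living and takes 1/12.
Aarav is living and takes 1/4.
Chetan is living and takes 1/4.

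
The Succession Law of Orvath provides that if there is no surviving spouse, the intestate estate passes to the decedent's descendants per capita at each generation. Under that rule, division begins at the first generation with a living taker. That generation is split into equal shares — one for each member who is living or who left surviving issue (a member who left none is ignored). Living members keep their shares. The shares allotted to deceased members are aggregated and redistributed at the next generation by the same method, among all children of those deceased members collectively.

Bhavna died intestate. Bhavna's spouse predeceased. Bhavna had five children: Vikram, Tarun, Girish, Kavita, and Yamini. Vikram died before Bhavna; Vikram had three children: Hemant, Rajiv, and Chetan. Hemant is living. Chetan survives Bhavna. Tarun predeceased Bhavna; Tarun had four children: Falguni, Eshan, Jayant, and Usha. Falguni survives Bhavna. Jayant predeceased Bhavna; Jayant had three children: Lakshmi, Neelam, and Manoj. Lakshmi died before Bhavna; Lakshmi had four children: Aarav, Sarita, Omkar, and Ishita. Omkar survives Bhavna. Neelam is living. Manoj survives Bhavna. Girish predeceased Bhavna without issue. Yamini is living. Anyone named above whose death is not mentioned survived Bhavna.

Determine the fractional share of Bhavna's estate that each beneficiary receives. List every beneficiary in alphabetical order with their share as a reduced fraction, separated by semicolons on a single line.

There is no surviving spouse, so the entire estate passes to Bhavna's descendants per capita at each generation.
At generation 1 (Vikram, Tarun, Kavita, Yamini) there are 4 shares of (1)/4 = 1/4 each.
Living: Kavita and Yamini — each takes 1/4.
Deceased: Vikram and Tarun. Their combined 1/2 is pooled and carried to generation 2.
At generation 2 (Hemant, Rajiv, Chetan, Falguni, Eshan, Jayant, Usha) there are 7 shares of (1/2)/7 = 1/14 each.
Living: Hemant, Rajiv, Chetan, Falguni, Eshan, and Usha — each takes 1/14.
Deceased: Jayant. That 1/14 share is carried to generation 3.
At generation 3 (Lakshmi, Neelam, Manoj) there are 3 shares of (1/14)/3 = 1/42 each.
Living: Neelam and Manoj — each takes 1/42.
Deceased: Lakshmi. That 1/42 share is carried to generation 4.
At generation 4 (Aarav, Sarita, Omkar, Ishita) there are 4 shares of (1/42)/4 = 1/168 each.
Living: Aarav, Sarita, Omkar, and Ishita — each takes 1/168.

Aarav 1/168; Chetan 1/14; Eshan 1/14; Falguni 1/14; Hemant 1/14; Ishita 1/168; Kavita 1/4; Manoj 1/42; Neelam 1/42; Omkar 1/168; Rajiv 1/14; Sarita 1/168; Usha 1/14; Yamini 1/4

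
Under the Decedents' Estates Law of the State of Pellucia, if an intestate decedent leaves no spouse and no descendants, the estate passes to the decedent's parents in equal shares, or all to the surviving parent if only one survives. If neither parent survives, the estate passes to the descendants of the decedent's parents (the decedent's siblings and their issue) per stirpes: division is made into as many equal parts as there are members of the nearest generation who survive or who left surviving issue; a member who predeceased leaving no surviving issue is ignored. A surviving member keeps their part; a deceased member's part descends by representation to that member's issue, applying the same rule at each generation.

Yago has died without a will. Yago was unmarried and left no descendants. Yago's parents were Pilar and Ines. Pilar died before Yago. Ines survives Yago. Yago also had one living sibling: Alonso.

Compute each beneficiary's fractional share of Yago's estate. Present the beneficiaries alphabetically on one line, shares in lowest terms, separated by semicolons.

Ines 1

Only one parent, Ines, survives, so Ines takes the entire estate. The siblings take nothing because a surviving parent has priority.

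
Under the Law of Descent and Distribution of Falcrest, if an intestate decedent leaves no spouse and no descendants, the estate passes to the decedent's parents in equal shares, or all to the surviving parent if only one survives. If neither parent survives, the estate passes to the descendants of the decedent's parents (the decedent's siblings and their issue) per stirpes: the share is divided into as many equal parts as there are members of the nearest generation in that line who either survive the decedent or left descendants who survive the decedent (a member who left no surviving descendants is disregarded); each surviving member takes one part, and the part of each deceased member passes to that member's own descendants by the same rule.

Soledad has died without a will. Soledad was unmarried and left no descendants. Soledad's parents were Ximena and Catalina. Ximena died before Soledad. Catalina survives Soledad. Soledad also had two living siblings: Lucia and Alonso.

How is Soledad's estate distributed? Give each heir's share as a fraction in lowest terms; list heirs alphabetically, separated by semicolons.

Only one parent, Catalina, survives, so Catalina takes the entire estate. The siblings take nothing because a surviving parent has priority.

Catalina 1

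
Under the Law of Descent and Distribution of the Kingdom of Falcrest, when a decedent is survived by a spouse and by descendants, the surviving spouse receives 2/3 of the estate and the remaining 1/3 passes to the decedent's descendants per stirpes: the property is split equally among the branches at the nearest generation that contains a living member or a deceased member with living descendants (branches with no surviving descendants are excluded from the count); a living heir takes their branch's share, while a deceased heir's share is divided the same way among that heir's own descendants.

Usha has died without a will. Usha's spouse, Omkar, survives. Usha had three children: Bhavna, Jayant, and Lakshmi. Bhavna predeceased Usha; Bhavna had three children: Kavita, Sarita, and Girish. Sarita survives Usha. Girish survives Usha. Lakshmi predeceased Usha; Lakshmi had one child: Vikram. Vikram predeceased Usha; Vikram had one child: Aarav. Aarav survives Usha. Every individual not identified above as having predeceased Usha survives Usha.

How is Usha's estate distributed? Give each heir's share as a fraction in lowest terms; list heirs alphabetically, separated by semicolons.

Omkar, as surviving spouse, takes 2/3.
The remaining 1/3 passes to Usha's descendants per stirpes.
The 1/3 is divided into 3 equal shares of 1/9 among Bhavna, Jayant, Lakshmi.
Bhavna predeceased; the 1/9 allotted to Bhavna's branch passes to Bhavna's issue by representation.
The 1/9 is divided into 3 equal shares of 1/27 among Kavita, Sarita, Girish.
Kavita is living and takes 1/27.
Sarita is living and takes 1/27.
Girish is living and takes 1/27.
Jayant is living and takes 1/9.
Lakshmi predeceased; the 1/9 allotted to Lakshmi's branch passes to Lakshmi's issue by representation.
Vikram's line is the sole branch at this level, so the full 1/9 passes to Vikram's issue by representation.
Aarav is the sole taker at this level and receives the full 1/9.

Aarav 1/9; Girish 1/27; Jayant 1/9; Kavita 1/27; Omkar 2/3; Sarita 1/27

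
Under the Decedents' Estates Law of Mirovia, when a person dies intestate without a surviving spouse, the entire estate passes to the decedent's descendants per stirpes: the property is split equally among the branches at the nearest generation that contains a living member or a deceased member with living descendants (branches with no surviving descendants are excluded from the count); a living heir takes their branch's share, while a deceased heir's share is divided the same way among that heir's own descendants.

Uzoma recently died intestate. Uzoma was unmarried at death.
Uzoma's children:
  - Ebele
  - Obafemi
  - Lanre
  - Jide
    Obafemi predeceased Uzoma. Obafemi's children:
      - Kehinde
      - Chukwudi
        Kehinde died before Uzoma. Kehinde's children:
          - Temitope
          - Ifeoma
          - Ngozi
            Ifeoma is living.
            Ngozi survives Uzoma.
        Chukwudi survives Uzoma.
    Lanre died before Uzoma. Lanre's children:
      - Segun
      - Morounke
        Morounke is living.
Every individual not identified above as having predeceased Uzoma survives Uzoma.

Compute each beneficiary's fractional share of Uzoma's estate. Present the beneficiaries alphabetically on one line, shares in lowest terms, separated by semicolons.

Chukwudi 1/8; Ebele 1/4; Ifeoma 1/24; Jide 1/4; Morounke 1/8; Ngozi 1/24; Segun 1/8; Temitope 1/24

There is no surviving spouse, so the entire estate passes to Uzoma's descendants per stirpes.
The estate is divided into 4 equal shares of 1/4 among Ebele, Obafemi, Lanre, Jide.
Ebele is living and takes 1/4.
Obafemi predeceased; the 1/4 allotted to Obafemi's branch passes to Obafemi's issue by representation.
The 1/4 is divided into 2 equal shares of 1/8 among Kehinde, Chukwudi.
Kehinde predeceased; the 1/8 allotted to Kehinde's branch passes to Kehinde's issue by representation.
The 1/8 is divided into 3 equal shares of 1/24 among Temitope, Ifeoma, Ngozi.
Temitope is living and takes 1/24.
Ifeoma is living and takes 1/24.
Ngozi is living and takes 1/24.
Chukwudi is living and takes 1/8.
Lanre predeceased; the 1/4 allotted to Lanre's branch passes to Lanre's issue by representation.
The 1/4 is divided into 2 equal shares of 1/8 among Segun, Morounke.
Segun is living and takes 1/8.
Morounke is living and takes 1/8.
Jide is living and takes 1/4.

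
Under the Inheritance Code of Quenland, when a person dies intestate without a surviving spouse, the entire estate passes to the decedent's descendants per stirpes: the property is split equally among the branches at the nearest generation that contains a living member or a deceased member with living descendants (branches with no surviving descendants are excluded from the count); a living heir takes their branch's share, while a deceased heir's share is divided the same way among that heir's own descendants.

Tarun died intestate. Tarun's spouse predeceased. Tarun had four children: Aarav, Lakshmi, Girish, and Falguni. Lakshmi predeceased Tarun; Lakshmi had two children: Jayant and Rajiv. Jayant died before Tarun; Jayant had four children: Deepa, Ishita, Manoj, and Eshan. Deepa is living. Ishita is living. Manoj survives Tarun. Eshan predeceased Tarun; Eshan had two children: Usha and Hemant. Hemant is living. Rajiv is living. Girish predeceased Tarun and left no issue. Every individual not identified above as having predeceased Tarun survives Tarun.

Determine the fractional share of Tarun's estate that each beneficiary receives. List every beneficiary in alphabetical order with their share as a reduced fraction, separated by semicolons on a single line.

Aarav 1/3; Deepa 1/24; Falguni 1/3; Hemant 1/48; Ishita 1/24; Manoj 1/24; Rajiv 1/6; Usha 1/48

There is no surviving spouse, so the entire estate passes to Tarun's descendants per stirpes.
Girish left no surviving issue, so that branch lapses and is disregarded.
The estate is divided into 3 equal shares of 1/3 among Aarav, Lakshmi, Falguni.
Aarav is living and takes 1/3.
Lakshmi predeceased; the 1/3 allotted to Lakshmi's branch passes to Lakshmi's issue by representation.
The 1/3 is divided into 2 equal shares of 1/6 among Jayant, Rajiv.
Jayant predeceased; the 1/6 allotted to Jayant's branch passes to Jayant's issue by representation.
The 1/6 is divided into 4 equal shares of 1/24 among Deepa, Ishita, Manoj, Eshan.
Deepa is living and takes 1/24.
Ishita is living and takes 1/24.
Manoj is living and takes 1/24.
Eshan predeceased; the 1/24 allotted to Eshan's branch passes to Eshan's issue by representation.
The 1/24 is divided into 2 equal shares of 1/48 among Usha, Hemant.
Usha is living and takes 1/48.
Hemant is living and takes 1/48.
Rajiv is living and takes 1/6.
Falguni is living and takes 1/3.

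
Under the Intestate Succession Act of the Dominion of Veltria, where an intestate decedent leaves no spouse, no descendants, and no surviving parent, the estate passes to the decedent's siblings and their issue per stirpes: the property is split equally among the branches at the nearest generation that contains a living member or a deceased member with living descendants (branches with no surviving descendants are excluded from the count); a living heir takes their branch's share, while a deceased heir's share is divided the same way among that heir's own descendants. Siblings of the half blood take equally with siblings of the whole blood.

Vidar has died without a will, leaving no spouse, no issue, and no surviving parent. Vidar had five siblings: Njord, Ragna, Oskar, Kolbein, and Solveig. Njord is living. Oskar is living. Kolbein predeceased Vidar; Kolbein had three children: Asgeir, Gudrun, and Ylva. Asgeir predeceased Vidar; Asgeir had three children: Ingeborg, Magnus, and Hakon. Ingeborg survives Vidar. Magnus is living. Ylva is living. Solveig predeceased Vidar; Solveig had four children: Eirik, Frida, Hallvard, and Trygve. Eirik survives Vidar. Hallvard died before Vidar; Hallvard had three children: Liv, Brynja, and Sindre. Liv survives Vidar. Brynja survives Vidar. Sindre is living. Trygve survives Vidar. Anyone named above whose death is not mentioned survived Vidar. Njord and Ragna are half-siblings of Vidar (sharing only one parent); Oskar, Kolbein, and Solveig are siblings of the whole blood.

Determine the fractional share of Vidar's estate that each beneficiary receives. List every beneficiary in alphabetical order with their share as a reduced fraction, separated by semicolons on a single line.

Brynja 1/60; Eirik 1/20; Frida 1/20; Gudrun 1/15; Hakon 1/45; Ingeborg 1/45; Liv 1/60; Magnus 1/45; Njord 1/5; Oskar 1/5; Ragna 1/5; Sindre 1/60; Trygve 1/20; Ylva 1/15

No spouse, descendants, or parent survives, so the estate passes to Vidar's siblings per stirpes.
Half-blood and whole-blood siblings take equally under the stated rule.
The estate is divided into 5 equal shares of 1/5 among Njord, Ragna, Oskar, Kolbein, Solveig.
Njord is living and takes 1/5.
Ragna is living and takes 1/5.
Oskar is living and takes 1/5.
Kolbein predeceased; the 1/5 allotted to Kolbein's branch passes to Kolbein's issue by representation.
The 1/5 is divided into 3 equal shares of 1/15 among Asgeir, Gudrun, Ylva.
Asgeir predeceased; the 1/15 allotted to Asgeir's branch passes to Asgeir's issue by representation.
The 1/15 is divided into 3 equal shares of 1/45 among Ingeborg, Magnus, Hakon.
Ingeborg is living and takes 1/45.
Magnus is living and takes 1/45.
Hakon is living and takes 1/45.
Gudrun is living and takes 1/15.
Ylva is living and takes 1/15.
Solveig predeceased; the 1/5 allotted to Solveig's branch passes to Solveig's issue by representation.
The 1/5 is divided into 4 equal shares of 1/20 among Eirik, Frida, Hallvard, Trygve.
Eirik is living and takes 1/20.
Frida is living and takes 1/20.
Hallvard predeceased; the 1/20 allotted to Hallvard's branch passes to Hallvard's issue by representation.
The 1/20 is divided into 3 equal shares of 1/60 among Liv, Brynja, Sindre.
Liv is living and takes 1/60.
Brynja is living and takes 1/60.
Sindre is living and takes 1/60.
Trygve is living and takes 1/20.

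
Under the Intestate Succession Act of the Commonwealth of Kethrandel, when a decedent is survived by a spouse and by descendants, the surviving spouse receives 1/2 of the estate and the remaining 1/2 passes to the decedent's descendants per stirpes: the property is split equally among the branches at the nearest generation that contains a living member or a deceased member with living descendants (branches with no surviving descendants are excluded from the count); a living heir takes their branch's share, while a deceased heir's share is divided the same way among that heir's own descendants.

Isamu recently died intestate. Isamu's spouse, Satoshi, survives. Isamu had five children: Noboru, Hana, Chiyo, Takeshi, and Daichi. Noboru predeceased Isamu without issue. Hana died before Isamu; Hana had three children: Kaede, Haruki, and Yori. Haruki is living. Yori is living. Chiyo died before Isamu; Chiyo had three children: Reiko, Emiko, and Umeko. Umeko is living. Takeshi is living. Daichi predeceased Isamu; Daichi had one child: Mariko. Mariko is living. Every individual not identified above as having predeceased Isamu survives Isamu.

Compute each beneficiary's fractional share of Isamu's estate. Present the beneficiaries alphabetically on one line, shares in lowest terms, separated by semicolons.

Emiko 1/24; Haruki 1/24; Kaede 1/24; Mariko 1/8; Reiko 1/24; Satoshi 1/2; Takeshi 1/8; Umeko 1/24; Yori 1/24

Satoshi, as surviving spouse, takes 1/2.
The remaining 1/2 passes to Isamu's descendants per stirpes.
Noboru left no surviving issue, so that branch lapses and is disregarded.
The 1/2 is divided into 4 equal shares of 1/8 among Hana, Chiyo, Takeshi, Daichi.
Hana predeceased; the 1/8 allotted to Hana's branch passes to Hana's issue by representation.
The 1/8 is divided into 3 equal shares of 1/24 among Kaede, Haruki, Yori.
Kaede is living and takes 1/24.
Haruki is living and takes 1/24.
Yori is living and takes 1/24.
Chiyo predeceased; the 1/8 allotted to Chiyo's branch passes to Chiyo's issue by representation.
The 1/8 is divided into 3 equal shares of 1/24 among Reiko, Emiko, Umeko.
Reiko is living and takes 1/24.
Emiko is living and takes 1/24.
Umeko is living and takes 1/24.
Takeshi is living and takes 1/8.
Daichi predeceased; the 1/8 allotted to Daichi's branch passes to Daichi's issue by representation.
Mariko is the sole taker at this level and receives the full 1/8.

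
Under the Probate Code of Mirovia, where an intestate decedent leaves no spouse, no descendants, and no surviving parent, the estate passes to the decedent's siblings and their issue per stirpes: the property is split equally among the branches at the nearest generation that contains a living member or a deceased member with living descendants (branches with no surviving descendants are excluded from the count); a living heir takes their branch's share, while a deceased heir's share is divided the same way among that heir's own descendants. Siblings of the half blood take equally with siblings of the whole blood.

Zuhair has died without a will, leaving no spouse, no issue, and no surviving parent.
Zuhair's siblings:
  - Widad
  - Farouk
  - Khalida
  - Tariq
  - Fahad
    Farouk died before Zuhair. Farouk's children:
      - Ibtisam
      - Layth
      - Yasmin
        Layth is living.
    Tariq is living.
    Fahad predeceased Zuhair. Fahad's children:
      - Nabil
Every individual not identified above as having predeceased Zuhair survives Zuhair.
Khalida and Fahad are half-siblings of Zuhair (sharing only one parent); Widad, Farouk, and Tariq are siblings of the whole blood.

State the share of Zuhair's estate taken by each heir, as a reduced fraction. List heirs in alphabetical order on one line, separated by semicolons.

No spouse, descendants, or parent survives, so the estate passes to Zuhair's siblings per stirpes.
Half-blood and whole-blood siblings take equally under the stated rule.
The estate is divided into 5 equal shares of 1/5 among Widad, Farouk, Khalida, Tariq, Fahad.
Widad is living and takes 1/5.
Farouk predeceased; the 1/5 allotted to Farouk's branch passes to Farouk's issue by representation.
The 1/5 is divided into 3 equal shares of 1/15 among Ibtisam, Layth, Yasmin.
Ibtisam is living and takes 1/15.
Layth is living and takes 1/15.
Yasmin is living and takes 1/15.
Khalida is living and takes 1/5.
Tariq is living and takes 1/5.
Fahad predeceased; the 1/5 allotted to Fahad's branch passes to Fahad's issue by representation.
Nabil is the sole taker at this level and receives the full 1/5.

Ibtisam 1/15; Khalida 1/5; Layth 1/15; Nabil 1/5; Tariq 1/5; Widad 1/5; Yasmin 1/15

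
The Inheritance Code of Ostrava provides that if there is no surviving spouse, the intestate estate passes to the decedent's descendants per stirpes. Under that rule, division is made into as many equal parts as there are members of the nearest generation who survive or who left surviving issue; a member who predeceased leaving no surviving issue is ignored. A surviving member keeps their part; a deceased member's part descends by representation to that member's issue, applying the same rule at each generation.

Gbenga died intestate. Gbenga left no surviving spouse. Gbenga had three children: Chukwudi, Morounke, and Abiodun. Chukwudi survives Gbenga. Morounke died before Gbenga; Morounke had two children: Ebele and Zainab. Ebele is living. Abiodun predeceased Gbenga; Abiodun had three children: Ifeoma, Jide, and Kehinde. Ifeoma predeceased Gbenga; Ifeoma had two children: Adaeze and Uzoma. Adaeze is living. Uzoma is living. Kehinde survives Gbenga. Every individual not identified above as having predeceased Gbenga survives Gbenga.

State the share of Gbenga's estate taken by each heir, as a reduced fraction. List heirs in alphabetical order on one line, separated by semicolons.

There is no surviving spouse, so the entire estate passes to Gbenga's descendants per stirpes.
The estate is divided into 3 equal shares of 1/3 among Chukwudi, Morounke, Abiodun.
Chukwudi is living and takes 1/3.
Morounke predeceased; the 1/3 allotted to Morounke's branch passes to Morounke's issue by representation.
The 1/3 is divided into 2 equal shares of 1/6 among Ebele, Zainab.
Ebele is living and takes 1/6.
Zainab is living and takes 1/6.
Abiodun predeceased; the 1/3 allotted to Abiodun's branch passes to Abiodun's issue by representation.
The 1/3 is divided into 3 equal shares of 1/9 among Ifeoma, Jide, Kehinde.
Ifeoma predeceased; the 1/9 allotted to Ifeoma's branch passes to Ifeoma's issue by representation.
The 1/9 is divided into 2 equal shares of 1/18 among Adaeze, Uzoma.
Adaeze is living and takes 1/18.
Uzoma is living and takes 1/18.
Jide is living and takes 1/9.
Kehinde is living and takes 1/9.

Adaeze 1/18; Chukwudi 1/3; Ebele 1/6; Jide 1/9; Kehinde 1/9; Uzoma 1/18; Zainab 1/6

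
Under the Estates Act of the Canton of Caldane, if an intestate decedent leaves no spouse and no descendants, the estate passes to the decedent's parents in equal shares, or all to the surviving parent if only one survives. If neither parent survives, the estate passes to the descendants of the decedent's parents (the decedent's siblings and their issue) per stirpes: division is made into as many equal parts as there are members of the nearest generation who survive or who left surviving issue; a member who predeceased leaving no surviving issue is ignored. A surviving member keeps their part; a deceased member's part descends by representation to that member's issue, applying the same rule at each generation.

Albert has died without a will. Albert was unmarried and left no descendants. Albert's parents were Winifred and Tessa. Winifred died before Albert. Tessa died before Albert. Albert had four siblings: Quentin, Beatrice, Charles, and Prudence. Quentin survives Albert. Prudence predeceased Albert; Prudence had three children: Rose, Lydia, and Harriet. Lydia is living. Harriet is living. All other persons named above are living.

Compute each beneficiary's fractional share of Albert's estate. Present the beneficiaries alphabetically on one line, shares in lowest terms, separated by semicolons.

Beatrice 1/4; Charles 1/4; Harriet 1/12; Lydia 1/12; Quentin 1/4; Rose 1/12

Neither parent survives and there are no descendants, so the estate passes to Albert's siblings and their issue per stirpes.
The estate is divided into 4 equal shares of 1/4 among Quentin, Beatrice, Charles, Prudence.
Quentin is living and takes 1/4.
Beatrice is living and takes 1/4.
Charles is living and takes 1/4.
Prudence predeceased; the 1/4 allotted to Prudence's branch passes to Prudence's issue by representation.
The 1/4 is divided into 3 equal shares of 1/12 among Rose, Lydia, Harriet.
Rose is living and takes 1/12.
Lydia is living and takes 1/12.
Harriet is living and takes 1/12.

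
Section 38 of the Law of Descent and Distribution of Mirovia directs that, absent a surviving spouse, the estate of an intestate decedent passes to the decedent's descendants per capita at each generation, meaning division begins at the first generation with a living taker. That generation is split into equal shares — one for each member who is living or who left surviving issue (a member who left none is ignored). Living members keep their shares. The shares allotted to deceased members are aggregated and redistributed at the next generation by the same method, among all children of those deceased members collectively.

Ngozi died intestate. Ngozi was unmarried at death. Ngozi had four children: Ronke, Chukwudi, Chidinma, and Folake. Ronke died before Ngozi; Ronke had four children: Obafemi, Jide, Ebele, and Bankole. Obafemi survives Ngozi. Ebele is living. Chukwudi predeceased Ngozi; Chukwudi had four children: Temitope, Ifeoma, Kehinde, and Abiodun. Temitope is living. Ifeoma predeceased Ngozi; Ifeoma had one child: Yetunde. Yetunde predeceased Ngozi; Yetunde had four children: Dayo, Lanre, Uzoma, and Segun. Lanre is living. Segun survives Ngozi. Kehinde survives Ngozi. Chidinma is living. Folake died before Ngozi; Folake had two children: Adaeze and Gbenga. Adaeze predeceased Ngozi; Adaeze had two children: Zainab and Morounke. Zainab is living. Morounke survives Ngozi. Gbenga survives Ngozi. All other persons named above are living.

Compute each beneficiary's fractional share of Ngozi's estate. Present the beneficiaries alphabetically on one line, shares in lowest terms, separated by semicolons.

There is no surviving spouse, so the entire estate passes to Ngozi's descendants per capita at each generation.
At generation 1 (Ronke, Chukwudi, Chidinma, Folake) there are 4 shares of (1)/4 = 1/4 each.
Living: Chidinma — each takes 1/4.
Deceased: Ronke, Chukwudi, and Folake. Their combined 3/4 is pooled and carried to generation 2.
At generation 2 (Obafemi, Jide, Ebele, Bankole, Temitope, Ifeoma, Kehinde, Abiodun, Adaeze, Gbenga) there are 10 shares of (3/4)/10 = 3/40 each.
Living: Obafemi, Jide, Ebele, Bankole, Temitope, Kehinde, Abiodun, and Gbenga — each takes 3/40.
Deceased: Ifeoma and Adaeze. Their combined 3/20 is pooled and carried to generation 3.
At generation 3 (Yetunde, Zainab, Morounke) there are 3 shares of (3/20)/3 = 1/20 each.
Living: Zainab and Morounke — each takes 1/20.
Deceased: Yetunde. That 1/20 share is carried to generation 4.
At generation 4 (Dayo, Lanre, Uzoma, Segun) there are 4 shares of (1/20)/4 = 1/80 each.
Living: Dayo, Lanre, Uzoma, and Segun — each takes 1/80.

Abiodun 3/40; Bankole 3/40; Chidinma 1/4; Dayo 1/80; Ebele 3/40; Gbenga 3/40; Jide 3/40; Kehinde 3/40; Lanre 1/80; Morounke 1/20; Obafemi 3/40; Segun 1/80; Temitope 3/40; Uzoma 1/80; Zainab 1/20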